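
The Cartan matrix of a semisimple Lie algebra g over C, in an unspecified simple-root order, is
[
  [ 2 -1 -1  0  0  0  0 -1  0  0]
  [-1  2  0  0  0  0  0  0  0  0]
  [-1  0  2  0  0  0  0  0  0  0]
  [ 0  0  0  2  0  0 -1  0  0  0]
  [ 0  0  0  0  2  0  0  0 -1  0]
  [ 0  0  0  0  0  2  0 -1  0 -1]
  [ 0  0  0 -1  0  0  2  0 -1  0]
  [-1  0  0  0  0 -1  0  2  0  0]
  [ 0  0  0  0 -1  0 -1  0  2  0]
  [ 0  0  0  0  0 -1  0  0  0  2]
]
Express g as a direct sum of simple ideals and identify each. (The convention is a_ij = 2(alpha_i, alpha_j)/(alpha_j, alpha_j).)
The diagram associated to this matrix has two connected components: the simple roots {alpha_4, alpha_5, alpha_7, alpha_9} form a chain of 4 nodes with single edges (A_4), and {alpha_1, alpha_2, alpha_3, alpha_6, alpha_8, alpha_10} form a chain of 4 nodes with a fork of two nodes at one end (D_6). A semisimple Lie algebra decomposes uniquely as the direct sum of simple ideals, one per connected component of its Dynkin diagram, so g ≅ A_4 ⊕ D_6 (dimension 24 + 66 = 90).

A_4 + D_6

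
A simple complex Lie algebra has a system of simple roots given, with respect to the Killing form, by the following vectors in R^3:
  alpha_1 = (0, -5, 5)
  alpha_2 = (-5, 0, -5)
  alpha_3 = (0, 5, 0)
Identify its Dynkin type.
type B_3

Compute the Cartan integers a_ij = 2(alpha_i, alpha_j)/(alpha_j, alpha_j); the resulting 3x3 Cartan matrix is
[[2, -1, -2], [-1, 2, 0], [-1, 0, 2]].
The roots have two lengths (squared-length ratio 2:1); the short ones are alpha_{3}. The associated Dynkin diagram is a chain of 3 nodes with a double edge at one end; the terminal node there is the unique short simple root (B_3), so the type is B_3 (the algebra so(7)).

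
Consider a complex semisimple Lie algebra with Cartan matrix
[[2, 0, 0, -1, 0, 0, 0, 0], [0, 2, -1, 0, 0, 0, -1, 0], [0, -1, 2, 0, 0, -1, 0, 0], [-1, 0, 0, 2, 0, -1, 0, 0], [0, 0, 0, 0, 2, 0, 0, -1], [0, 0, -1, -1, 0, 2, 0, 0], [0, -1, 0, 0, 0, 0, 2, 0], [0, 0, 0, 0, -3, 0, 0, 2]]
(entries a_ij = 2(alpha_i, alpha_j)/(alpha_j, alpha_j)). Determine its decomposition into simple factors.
The diagram associated to this matrix has two connected components: the simple roots {alpha_1, alpha_2, alpha_3, alpha_4, alpha_6, alpha_7} form a chain of 6 nodes with single edges (A_6), and {alpha_5, alpha_8} form two nodes joined by a triple edge (G_2). A semisimple Lie algebra decomposes uniquely as the direct sum of simple ideals, one per connected component of its Dynkin diagram, so g ≅ A_6 ⊕ G_2 (dimension 48 + 14 = 62).

A_6 + G_2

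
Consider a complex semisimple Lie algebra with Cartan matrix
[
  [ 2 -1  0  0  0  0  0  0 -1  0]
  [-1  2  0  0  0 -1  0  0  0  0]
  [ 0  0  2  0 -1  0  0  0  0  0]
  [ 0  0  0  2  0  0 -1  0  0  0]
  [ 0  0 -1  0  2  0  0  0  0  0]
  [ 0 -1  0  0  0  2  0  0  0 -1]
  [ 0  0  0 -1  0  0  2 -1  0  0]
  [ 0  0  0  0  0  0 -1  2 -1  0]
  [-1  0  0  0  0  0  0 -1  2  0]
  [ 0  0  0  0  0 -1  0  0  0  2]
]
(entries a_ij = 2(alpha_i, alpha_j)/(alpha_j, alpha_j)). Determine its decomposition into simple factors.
type A_2 + type A_8

The diagram associated to this matrix has two connected components: the simple roots {alpha_3, alpha_5} form a chain of 2 nodes with single edges (A_2), and {alpha_1, alpha_2, alpha_4, alpha_6, alpha_7, alpha_8, alpha_9, alpha_10} form a chain of 8 nodes with single edges (A_8). A semisimple Lie algebra decomposes uniquely as the direct sum of simple ideals, one per connected component of its Dynkin diagram, so g ≅ A_2 ⊕ A_8 (dimension 8 + 80 = 88).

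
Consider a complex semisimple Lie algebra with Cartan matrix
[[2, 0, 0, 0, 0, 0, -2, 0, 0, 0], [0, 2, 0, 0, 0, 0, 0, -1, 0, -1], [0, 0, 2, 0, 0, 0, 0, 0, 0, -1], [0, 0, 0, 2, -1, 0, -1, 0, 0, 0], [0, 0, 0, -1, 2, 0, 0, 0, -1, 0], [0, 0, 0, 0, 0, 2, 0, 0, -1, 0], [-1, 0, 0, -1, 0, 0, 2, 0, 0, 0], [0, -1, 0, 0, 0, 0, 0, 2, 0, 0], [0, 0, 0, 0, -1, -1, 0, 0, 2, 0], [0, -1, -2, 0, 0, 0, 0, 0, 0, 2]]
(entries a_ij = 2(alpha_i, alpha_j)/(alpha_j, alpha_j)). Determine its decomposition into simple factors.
B_4 + C_6

The diagram associated to this matrix has two connected components: the simple roots {alpha_2, alpha_3, alpha_8, alpha_10} form a chain of 4 nodes with a double edge at one end; the terminal node there is the unique short simple root (B_4), and {alpha_1, alpha_4, alpha_5, alpha_6, alpha_7, alpha_9} form a chain of 6 nodes with a double edge at one end; the terminal node there is the unique long simple root (C_6). A semisimple Lie algebra decomposes uniquely as the direct sum of simple ideals, one per connected component of its Dynkin diagram, so g ≅ B_4 ⊕ C_6 (dimension 36 + 78 = 114).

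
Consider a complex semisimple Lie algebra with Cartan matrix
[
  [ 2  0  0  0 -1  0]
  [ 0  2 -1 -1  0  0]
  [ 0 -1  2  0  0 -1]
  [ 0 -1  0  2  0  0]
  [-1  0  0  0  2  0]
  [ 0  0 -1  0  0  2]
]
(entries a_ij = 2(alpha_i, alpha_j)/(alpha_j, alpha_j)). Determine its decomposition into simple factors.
The diagram associated to this matrix has two connected components: the simple roots {alpha_1, alpha_5} form a chain of 2 nodes with single edges (A_2), and {alpha_2, alpha_3, alpha_4, alpha_6} form a chain of 4 nodes with single edges (A_4). A semisimple Lie algebra decomposes uniquely as the direct sum of simple ideals, one per connected component of its Dynkin diagram, so g ≅ A_2 ⊕ A_4 (dimension 8 + 24 = 32).

A_2 (sl(3)) ⊕ A_4 (sl(5))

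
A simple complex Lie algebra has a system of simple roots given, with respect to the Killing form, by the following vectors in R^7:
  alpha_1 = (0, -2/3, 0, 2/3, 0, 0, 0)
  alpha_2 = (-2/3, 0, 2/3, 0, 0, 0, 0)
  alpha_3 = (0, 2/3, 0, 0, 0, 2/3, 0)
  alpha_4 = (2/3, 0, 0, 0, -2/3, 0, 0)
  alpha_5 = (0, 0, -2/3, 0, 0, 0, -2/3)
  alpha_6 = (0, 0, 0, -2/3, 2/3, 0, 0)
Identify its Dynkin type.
A_6

Compute the Cartan integers a_ij = 2(alpha_i, alpha_j)/(alpha_j, alpha_j); the resulting 6x6 Cartan matrix is
[[2, 0, -1, 0, 0, -1], [0, 2, 0, -1, -1, 0], [-1, 0, 2, 0, 0, 0], [0, -1, 0, 2, 0, -1], [0, -1, 0, 0, 2, 0], [-1, 0, 0, -1, 0, 2]].
All simple roots have the same length, so the diagram is simply laced. The associated Dynkin diagram is a chain of 6 nodes with single edges (A_6), so the type is A_6 (the algebra sl(7)).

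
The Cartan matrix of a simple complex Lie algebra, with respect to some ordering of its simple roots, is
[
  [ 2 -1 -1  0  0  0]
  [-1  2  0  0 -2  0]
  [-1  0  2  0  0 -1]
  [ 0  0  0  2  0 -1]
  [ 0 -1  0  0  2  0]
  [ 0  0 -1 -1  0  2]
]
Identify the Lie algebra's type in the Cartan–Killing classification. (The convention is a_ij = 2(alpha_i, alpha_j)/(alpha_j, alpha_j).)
The matrix has rank 6 with 2's on the diagonal. Reading the off-diagonal entries as Dynkin edges (a single edge where a_ij = a_ji = -1; a double or triple edge where a_ij * a_ji = 2 or 3), the diagram is a chain of 6 nodes with a double edge at one end; the terminal node there is the unique short simple root (B_6). One simple-root ordering that puts it in standard form is (alpha_4, alpha_6, alpha_3, alpha_1, alpha_2, alpha_5). So the algebra is type B_6, i.e. so(13).

B_6 (so(13))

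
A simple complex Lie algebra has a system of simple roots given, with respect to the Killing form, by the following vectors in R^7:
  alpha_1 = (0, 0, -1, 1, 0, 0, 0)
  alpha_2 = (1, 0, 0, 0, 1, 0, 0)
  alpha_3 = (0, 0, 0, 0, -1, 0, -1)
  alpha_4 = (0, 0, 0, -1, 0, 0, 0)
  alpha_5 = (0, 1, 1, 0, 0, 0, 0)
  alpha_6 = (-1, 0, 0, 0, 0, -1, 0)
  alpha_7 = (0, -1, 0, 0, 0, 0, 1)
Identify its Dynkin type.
B7

Compute the Cartan integers a_ij = 2(alpha_i, alpha_j)/(alpha_j, alpha_j); the resulting 7x7 Cartan matrix is
[[2, 0, 0, -2, -1, 0, 0], [0, 2, -1, 0, 0, -1, 0], [0, -1, 2, 0, 0, 0, -1], [-1, 0, 0, 2, 0, 0, 0], [-1, 0, 0, 0, 2, 0, -1], [0, -1, 0, 0, 0, 2, 0], [0, 0, -1, 0, -1, 0, 2]].
The roots have two lengths (squared-length ratio 2:1); the short ones are alpha_{4}. The associated Dynkin diagram is a chain of 7 nodes with a double edge at one end; the terminal node there is the unique short simple root (B_7), so the type is B_7 (the algebra so(15)).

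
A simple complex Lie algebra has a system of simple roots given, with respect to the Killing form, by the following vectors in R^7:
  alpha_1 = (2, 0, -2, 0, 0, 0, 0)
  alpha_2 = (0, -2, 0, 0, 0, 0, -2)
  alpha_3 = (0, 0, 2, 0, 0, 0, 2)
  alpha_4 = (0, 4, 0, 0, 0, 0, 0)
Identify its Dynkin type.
Compute the Cartan integers a_ij = 2(alpha_i, alpha_j)/(alpha_j, alpha_j); the resulting 4x4 Cartan matrix is
[[2, 0, -1, 0], [0, 2, -1, -1], [-1, -1, 2, 0], [0, -2, 0, 2]].
The roots have two lengths (squared-length ratio 2:1); the short ones are alpha_{1,2,3}. The associated Dynkin diagram is a chain of 4 nodes with a double edge at one end; the terminal node there is the unique long simple root (C_4), so the type is C_4 (the algebra sp(8)).

C4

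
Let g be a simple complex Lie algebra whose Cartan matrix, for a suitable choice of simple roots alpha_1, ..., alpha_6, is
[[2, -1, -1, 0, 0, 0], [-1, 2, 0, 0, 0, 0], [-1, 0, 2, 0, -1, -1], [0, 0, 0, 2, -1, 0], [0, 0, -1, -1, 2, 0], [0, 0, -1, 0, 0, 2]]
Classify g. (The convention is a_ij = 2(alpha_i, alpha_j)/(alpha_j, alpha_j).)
E_6

The matrix has rank 6 with 2's on the diagonal. Reading the off-diagonal entries as Dynkin edges (a single edge where a_ij = a_ji = -1; a double or triple edge where a_ij * a_ji = 2 or 3), the diagram is a chain of 5 nodes with one extra node attached to the third node from one end (E_6). One simple-root ordering that puts it in standard form is (alpha_4, alpha_6, alpha_5, alpha_3, alpha_1, alpha_2). So the algebra is type E_6.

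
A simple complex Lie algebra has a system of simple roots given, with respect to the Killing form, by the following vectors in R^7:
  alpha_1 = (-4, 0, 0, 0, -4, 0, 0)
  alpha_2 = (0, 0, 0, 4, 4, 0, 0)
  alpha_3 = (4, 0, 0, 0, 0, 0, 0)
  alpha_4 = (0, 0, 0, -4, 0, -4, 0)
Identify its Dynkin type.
B4

Compute the Cartan integers a_ij = 2(alpha_i, alpha_j)/(alpha_j, alpha_j); the resulting 4x4 Cartan matrix is
[[2, -1, -2, 0], [-1, 2, 0, -1], [-1, 0, 2, 0], [0, -1, 0, 2]].
The roots have two lengths (squared-length ratio 2:1); the short ones are alpha_{3}. The associated Dynkin diagram is a chain of 4 nodes with a double edge at one end; the terminal node there is the unique short simple root (B_4), so the type is B_4 (the algebra so(9)).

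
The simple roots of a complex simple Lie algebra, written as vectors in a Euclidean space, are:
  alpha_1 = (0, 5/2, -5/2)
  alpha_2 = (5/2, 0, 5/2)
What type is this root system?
Compute the Cartan integers a_ij = 2(alpha_i, alpha_j)/(alpha_j, alpha_j); the resulting 2x2 Cartan matrix is
[[2, -1], [-1, 2]].
All simple roots have the same length, so the diagram is simply laced. The associated Dynkin diagram is a chain of 2 nodes with single edges (A_2), so the type is A_2 (the algebra sl(3)).

A2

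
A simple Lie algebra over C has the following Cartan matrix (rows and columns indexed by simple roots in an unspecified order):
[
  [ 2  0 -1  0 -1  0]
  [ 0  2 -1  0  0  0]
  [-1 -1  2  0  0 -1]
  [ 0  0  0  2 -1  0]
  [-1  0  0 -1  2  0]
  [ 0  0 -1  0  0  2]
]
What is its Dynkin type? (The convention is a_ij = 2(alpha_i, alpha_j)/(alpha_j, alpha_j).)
D_6

The matrix has rank 6 with 2's on the diagonal. Reading the off-diagonal entries as Dynkin edges (a single edge where a_ij = a_ji = -1; a double or triple edge where a_ij * a_ji = 2 or 3), the diagram is a chain of 4 nodes with a fork of two nodes at one end (D_6). One simple-root ordering that puts it in standard form is (alpha_4, alpha_5, alpha_1, alpha_3, alpha_2, alpha_6). So the algebra is type D_6, i.e. so(12).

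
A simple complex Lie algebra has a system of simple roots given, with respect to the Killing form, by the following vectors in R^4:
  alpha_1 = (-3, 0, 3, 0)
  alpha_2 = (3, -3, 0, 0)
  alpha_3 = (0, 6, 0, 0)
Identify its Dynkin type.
C3

Compute the Cartan integers a_ij = 2(alpha_i, alpha_j)/(alpha_j, alpha_j); the resulting 3x3 Cartan matrix is
[[2, -1, 0], [-1, 2, -1], [0, -2, 2]].
The roots have two lengths (squared-length ratio 2:1); the short ones are alpha_{1,2}. The associated Dynkin diagram is a chain of 3 nodes with a double edge at one end; the terminal node there is the unique long simple root (C_3), so the type is C_3 (the algebra sp(6)).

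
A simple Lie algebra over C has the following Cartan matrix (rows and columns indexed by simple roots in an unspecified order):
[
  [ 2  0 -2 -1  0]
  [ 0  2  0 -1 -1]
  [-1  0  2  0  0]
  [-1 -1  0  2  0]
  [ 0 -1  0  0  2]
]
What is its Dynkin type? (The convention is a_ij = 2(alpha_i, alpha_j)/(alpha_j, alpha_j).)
The matrix has rank 5 with 2's on the diagonal. Reading the off-diagonal entries as Dynkin edges (a single edge where a_ij = a_ji = -1; a double or triple edge where a_ij * a_ji = 2 or 3), the diagram is a chain of 5 nodes with a double edge at one end; the terminal node there is the unique short simple root (B_5). One simple-root ordering that puts it in standard form is (alpha_5, alpha_2, alpha_4, alpha_1, alpha_3). So the algebra is type B_5, i.e. so(11).

type B_5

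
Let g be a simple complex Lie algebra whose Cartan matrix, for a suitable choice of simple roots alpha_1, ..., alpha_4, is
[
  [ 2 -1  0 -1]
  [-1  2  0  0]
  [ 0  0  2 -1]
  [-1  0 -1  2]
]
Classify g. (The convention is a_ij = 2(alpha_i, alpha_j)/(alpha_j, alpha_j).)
A4

The matrix has rank 4 with 2's on the diagonal. Reading the off-diagonal entries as Dynkin edges (a single edge where a_ij = a_ji = -1; a double or triple edge where a_ij * a_ji = 2 or 3), the diagram is a chain of 4 nodes with single edges (A_4). One simple-root ordering that puts it in standard form is (alpha_2, alpha_1, alpha_4, alpha_3). So the algebra is type A_4, i.e. sl(5).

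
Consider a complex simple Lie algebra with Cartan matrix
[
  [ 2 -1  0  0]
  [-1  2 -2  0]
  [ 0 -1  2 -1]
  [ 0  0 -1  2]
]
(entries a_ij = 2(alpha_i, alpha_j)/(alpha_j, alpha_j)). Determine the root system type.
The matrix has rank 4 with 2's on the diagonal. Reading the off-diagonal entries as Dynkin edges (a single edge where a_ij = a_ji = -1; a double or triple edge where a_ij * a_ji = 2 or 3), the diagram is a chain of 4 nodes with a double edge between the middle two (F_4). One simple-root ordering that puts it in standard form is (alpha_1, alpha_2, alpha_3, alpha_4). So the algebra is type F_4.

F_4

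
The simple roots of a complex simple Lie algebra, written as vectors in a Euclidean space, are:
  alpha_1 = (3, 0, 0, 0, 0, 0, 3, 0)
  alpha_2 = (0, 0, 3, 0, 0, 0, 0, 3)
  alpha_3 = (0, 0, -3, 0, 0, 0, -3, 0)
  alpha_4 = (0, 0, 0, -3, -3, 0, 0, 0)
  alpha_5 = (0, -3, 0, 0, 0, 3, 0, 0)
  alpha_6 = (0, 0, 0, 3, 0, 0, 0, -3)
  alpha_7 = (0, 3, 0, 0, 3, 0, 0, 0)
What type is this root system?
Compute the Cartan integers a_ij = 2(alpha_i, alpha_j)/(alpha_j, alpha_j); the resulting 7x7 Cartan matrix is
[[2, 0, -1, 0, 0, 0, 0], [0, 2, -1, 0, 0, -1, 0], [-1, -1, 2, 0, 0, 0, 0], [0, 0, 0, 2, 0, -1, -1], [0, 0, 0, 0, 2, 0, -1], [0, -1, 0, -1, 0, 2, 0], [0, 0, 0, -1, -1, 0, 2]].
All simple roots have the same length, so the diagram is simply laced. The associated Dynkin diagram is a chain of 7 nodes with single edges (A_7), so the type is A_7 (the algebra sl(8)).

A7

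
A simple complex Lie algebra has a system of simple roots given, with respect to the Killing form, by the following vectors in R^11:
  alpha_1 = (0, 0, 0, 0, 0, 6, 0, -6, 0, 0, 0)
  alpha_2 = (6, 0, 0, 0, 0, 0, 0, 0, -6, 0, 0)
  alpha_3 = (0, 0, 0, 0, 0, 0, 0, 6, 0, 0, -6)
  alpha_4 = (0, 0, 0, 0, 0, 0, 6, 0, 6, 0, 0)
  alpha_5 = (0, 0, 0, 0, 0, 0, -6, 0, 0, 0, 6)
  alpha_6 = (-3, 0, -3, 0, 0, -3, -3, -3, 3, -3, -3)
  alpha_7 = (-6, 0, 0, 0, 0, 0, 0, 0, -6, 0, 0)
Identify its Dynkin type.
Compute the Cartan integers a_ij = 2(alpha_i, alpha_j)/(alpha_j, alpha_j); the resulting 7x7 Cartan matrix is
[[2, 0, -1, 0, 0, 0, 0], [0, 2, 0, -1, 0, -1, 0], [-1, 0, 2, 0, -1, 0, 0], [0, -1, 0, 2, -1, 0, -1], [0, 0, -1, -1, 2, 0, 0], [0, -1, 0, 0, 0, 2, 0], [0, 0, 0, -1, 0, 0, 2]].
All simple roots have the same length, so the diagram is simply laced. The associated Dynkin diagram is a chain of 6 nodes with one extra node attached to the third node from one end (E_7), so the type is E_7.

E_7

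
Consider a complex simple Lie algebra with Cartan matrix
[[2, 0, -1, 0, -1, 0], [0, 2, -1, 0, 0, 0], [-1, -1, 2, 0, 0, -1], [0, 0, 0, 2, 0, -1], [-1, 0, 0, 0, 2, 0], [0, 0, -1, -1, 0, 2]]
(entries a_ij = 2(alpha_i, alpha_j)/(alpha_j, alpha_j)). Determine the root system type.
The matrix has rank 6 with 2's on the diagonal. Reading the off-diagonal entries as Dynkin edges (a single edge where a_ij = a_ji = -1; a double or triple edge where a_ij * a_ji = 2 or 3), the diagram is a chain of 5 nodes with one extra node attached to the third node from one end (E_6). One simple-root ordering that puts it in standard form is (alpha_4, alpha_2, alpha_6, alpha_3, alpha_1, alpha_5). So the algebra is type E_6.

E6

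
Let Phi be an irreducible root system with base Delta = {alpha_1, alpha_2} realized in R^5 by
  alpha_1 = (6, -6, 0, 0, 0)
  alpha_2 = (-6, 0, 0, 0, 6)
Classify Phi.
Compute the Cartan integers a_ij = 2(alpha_i, alpha_j)/(alpha_j, alpha_j); the resulting 2x2 Cartan matrix is
[[2, -1], [-1, 2]].
All simple roots have the same length, so the diagram is simply laced. The associated Dynkin diagram is a chain of 2 nodes with single edges (A_2), so the type is A_2 (the algebra sl(3)).

type A_2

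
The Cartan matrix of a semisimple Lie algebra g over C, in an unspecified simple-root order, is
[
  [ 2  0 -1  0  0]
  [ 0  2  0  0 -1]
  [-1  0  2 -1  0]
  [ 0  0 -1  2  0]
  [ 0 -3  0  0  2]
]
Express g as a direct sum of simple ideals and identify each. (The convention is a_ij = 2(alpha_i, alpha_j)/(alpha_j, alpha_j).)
A_3 (sl(4)) + G_2

The diagram associated to this matrix has two connected components: the simple roots {alpha_1, alpha_3, alpha_4} form a chain of 3 nodes with single edges (A_3), and {alpha_2, alpha_5} form two nodes joined by a triple edge (G_2). A semisimple Lie algebra decomposes uniquely as the direct sum of simple ideals, one per connected component of its Dynkin diagram, so g ≅ A_3 ⊕ G_2 (dimension 15 + 14 = 29).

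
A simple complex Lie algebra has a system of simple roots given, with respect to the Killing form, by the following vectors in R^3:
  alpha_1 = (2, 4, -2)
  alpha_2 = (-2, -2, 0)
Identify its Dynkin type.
Compute the Cartan integers a_ij = 2(alpha_i, alpha_j)/(alpha_j, alpha_j); the resulting 2x2 Cartan matrix is
[[2, -3], [-1, 2]].
The roots have two lengths (squared-length ratio 3:1); the short ones are alpha_{2}. The associated Dynkin diagram is two nodes joined by a triple edge (G_2), so the type is G_2.

type G_2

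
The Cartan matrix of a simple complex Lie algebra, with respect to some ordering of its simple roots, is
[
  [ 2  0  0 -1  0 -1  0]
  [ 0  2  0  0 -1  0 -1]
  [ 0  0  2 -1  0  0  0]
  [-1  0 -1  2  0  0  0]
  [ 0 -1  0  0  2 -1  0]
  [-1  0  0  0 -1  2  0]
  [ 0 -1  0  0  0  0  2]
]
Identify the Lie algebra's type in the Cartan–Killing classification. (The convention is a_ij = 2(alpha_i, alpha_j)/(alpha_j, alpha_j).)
The matrix has rank 7 with 2's on the diagonal. Reading the off-diagonal entries as Dynkin edges (a single edge where a_ij = a_ji = -1; a double or triple edge where a_ij * a_ji = 2 or 3), the diagram is a chain of 7 nodes with single edges (A_7). One simple-root ordering that puts it in standard form is (alpha_7, alpha_2, alpha_5, alpha_6, alpha_1, alpha_4, alpha_3). So the algebra is type A_7, i.e. sl(8).

type A_7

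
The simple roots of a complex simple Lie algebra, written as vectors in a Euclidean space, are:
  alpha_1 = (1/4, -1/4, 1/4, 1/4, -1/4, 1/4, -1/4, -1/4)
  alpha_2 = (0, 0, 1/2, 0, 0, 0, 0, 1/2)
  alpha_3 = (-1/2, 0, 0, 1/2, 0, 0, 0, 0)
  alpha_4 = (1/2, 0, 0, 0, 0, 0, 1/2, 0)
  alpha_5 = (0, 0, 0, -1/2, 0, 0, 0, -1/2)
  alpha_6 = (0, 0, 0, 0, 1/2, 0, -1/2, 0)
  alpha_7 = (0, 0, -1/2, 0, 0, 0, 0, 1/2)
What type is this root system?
E7

Compute the Cartan integers a_ij = 2(alpha_i, alpha_j)/(alpha_j, alpha_j); the resulting 7x7 Cartan matrix is
[[2, 0, 0, 0, 0, 0, -1], [0, 2, 0, 0, -1, 0, 0], [0, 0, 2, -1, -1, 0, 0], [0, 0, -1, 2, 0, -1, 0], [0, -1, -1, 0, 2, 0, -1], [0, 0, 0, -1, 0, 2, 0], [-1, 0, 0, 0, -1, 0, 2]].
All simple roots have the same length, so the diagram is simply laced. The associated Dynkin diagram is a chain of 6 nodes with one extra node attached to the third node from one end (E_7), so the type is E_7.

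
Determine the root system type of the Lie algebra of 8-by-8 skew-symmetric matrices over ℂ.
This is so(8) with 8 even, which has dimension 8(8-1)/2 = 28 and rank 8/2 = 4. In the classification of classical Lie algebras, the orthogonal algebra so(2n) in an even number of variables has type D_n; here n = 4, so the Dynkin diagram is a chain of 2 nodes with a fork of two nodes at one end (D_4). Hence the type is D_4.

D_4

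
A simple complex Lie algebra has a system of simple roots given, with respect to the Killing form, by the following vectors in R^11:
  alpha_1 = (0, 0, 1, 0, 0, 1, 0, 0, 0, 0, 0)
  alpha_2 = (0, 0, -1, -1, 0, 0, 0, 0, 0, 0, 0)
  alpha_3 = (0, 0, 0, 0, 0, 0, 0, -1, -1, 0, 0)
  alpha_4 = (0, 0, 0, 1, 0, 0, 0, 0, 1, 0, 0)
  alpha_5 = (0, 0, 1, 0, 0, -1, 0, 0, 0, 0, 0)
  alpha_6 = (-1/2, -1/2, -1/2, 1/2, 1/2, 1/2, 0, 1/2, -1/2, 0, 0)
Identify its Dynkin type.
Compute the Cartan integers a_ij = 2(alpha_i, alpha_j)/(alpha_j, alpha_j); the resulting 6x6 Cartan matrix is
[[2, -1, 0, 0, 0, 0], [-1, 2, 0, -1, -1, 0], [0, 0, 2, -1, 0, 0], [0, -1, -1, 2, 0, 0], [0, -1, 0, 0, 2, -1], [0, 0, 0, 0, -1, 2]].
All simple roots have the same length, so the diagram is simply laced. The associated Dynkin diagram is a chain of 5 nodes with one extra node attached to the third node from one end (E_6), so the type is E_6.

type E_6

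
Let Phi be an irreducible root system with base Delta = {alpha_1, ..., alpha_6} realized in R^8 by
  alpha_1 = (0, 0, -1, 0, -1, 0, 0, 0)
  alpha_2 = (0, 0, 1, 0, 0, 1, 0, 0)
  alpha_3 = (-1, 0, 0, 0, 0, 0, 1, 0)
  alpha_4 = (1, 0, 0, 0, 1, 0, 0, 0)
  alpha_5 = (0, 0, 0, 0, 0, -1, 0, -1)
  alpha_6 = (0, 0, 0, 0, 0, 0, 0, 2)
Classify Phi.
Compute the Cartan integers a_ij = 2(alpha_i, alpha_j)/(alpha_j, alpha_j); the resulting 6x6 Cartan matrix is
[[2, -1, 0, -1, 0, 0], [-1, 2, 0, 0, -1, 0], [0, 0, 2, -1, 0, 0], [-1, 0, -1, 2, 0, 0], [0, -1, 0, 0, 2, -1], [0, 0, 0, 0, -2, 2]].
The roots have two lengths (squared-length ratio 2:1); the short ones are alpha_{1,2,3,4,5}. The associated Dynkin diagram is a chain of 6 nodes with a double edge at one end; the terminal node there is the unique long simple root (C_6), so the type is C_6 (the algebra sp(12)).

C6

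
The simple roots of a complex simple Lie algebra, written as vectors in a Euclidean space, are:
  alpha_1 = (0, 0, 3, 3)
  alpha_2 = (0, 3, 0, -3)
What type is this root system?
Compute the Cartan integers a_ij = 2(alpha_i, alpha_j)/(alpha_j, alpha_j); the resulting 2x2 Cartan matrix is
[[2, -1], [-1, 2]].
All simple roots have the same length, so the diagram is simply laced. The associated Dynkin diagram is a chain of 2 nodes with single edges (A_2), so the type is A_2 (the algebra sl(3)).

A_2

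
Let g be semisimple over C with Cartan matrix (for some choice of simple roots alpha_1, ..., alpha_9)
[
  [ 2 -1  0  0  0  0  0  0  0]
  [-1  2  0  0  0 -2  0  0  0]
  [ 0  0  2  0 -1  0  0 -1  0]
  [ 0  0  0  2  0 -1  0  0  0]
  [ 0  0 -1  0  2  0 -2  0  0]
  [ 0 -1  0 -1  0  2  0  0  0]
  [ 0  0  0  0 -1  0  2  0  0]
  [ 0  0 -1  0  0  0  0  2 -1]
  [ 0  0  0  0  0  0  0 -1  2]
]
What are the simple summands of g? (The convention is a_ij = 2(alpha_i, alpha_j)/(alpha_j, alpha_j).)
The diagram associated to this matrix has two connected components: the simple roots {alpha_3, alpha_5, alpha_7, alpha_8, alpha_9} form a chain of 5 nodes with a double edge at one end; the terminal node there is the unique short simple root (B_5), and {alpha_1, alpha_2, alpha_4, alpha_6} form a chain of 4 nodes with a double edge between the middle two (F_4). A semisimple Lie algebra decomposes uniquely as the direct sum of simple ideals, one per connected component of its Dynkin diagram, so g ≅ B_5 ⊕ F_4 (dimension 55 + 52 = 107).

B_5 (so(11)) ⊕ F_4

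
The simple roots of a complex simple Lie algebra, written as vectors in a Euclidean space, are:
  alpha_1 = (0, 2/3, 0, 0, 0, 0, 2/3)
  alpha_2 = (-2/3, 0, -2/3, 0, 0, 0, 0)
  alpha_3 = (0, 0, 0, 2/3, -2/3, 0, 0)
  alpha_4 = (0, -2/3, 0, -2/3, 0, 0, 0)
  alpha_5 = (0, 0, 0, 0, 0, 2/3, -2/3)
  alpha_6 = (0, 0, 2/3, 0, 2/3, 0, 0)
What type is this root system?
Compute the Cartan integers a_ij = 2(alpha_i, alpha_j)/(alpha_j, alpha_j); the resulting 6x6 Cartan matrix is
[[2, 0, 0, -1, -1, 0], [0, 2, 0, 0, 0, -1], [0, 0, 2, -1, 0, -1], [-1, 0, -1, 2, 0, 0], [-1, 0, 0, 0, 2, 0], [0, -1, -1, 0, 0, 2]].
All simple roots have the same length, so the diagram is simply laced. The associated Dynkin diagram is a chain of 6 nodes with single edges (A_6), so the type is A_6 (the algebra sl(7)).

A_6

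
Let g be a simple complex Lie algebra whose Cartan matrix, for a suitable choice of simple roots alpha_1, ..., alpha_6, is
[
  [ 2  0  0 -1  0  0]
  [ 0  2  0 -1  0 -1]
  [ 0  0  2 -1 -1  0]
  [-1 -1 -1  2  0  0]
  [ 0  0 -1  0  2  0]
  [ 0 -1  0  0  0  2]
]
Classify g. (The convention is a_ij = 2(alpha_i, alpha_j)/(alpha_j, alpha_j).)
E_6

The matrix has rank 6 with 2's on the diagonal. Reading the off-diagonal entries as Dynkin edges (a single edge where a_ij = a_ji = -1; a double or triple edge where a_ij * a_ji = 2 or 3), the diagram is a chain of 5 nodes with one extra node attached to the third node from one end (E_6). One simple-root ordering that puts it in standard form is (alpha_6, alpha_1, alpha_2, alpha_4, alpha_3, alpha_5). So the algebra is type E_6.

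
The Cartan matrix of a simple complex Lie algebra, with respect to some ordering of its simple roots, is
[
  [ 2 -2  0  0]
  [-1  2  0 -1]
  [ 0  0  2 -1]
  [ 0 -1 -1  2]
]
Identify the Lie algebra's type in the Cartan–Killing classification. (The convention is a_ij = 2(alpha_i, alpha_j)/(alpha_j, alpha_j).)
C4

The matrix has rank 4 with 2's on the diagonal. Reading the off-diagonal entries as Dynkin edges (a single edge where a_ij = a_ji = -1; a double or triple edge where a_ij * a_ji = 2 or 3), the diagram is a chain of 4 nodes with a double edge at one end; the terminal node there is the unique long simple root (C_4). One simple-root ordering that puts it in standard form is (alpha_3, alpha_4, alpha_2, alpha_1). So the algebra is type C_4, i.e. sp(8).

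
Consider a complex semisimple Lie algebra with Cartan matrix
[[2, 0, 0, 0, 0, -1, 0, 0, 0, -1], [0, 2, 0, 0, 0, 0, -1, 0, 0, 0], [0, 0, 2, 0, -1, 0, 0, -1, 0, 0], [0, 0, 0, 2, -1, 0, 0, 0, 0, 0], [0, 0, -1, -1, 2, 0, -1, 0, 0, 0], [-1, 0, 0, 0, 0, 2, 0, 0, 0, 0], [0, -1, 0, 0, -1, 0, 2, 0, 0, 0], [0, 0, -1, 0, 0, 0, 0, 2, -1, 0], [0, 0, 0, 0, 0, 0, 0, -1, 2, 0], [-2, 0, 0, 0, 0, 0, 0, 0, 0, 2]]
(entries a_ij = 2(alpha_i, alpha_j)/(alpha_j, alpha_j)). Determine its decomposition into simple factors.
The diagram associated to this matrix has two connected components: the simple roots {alpha_1, alpha_6, alpha_10} form a chain of 3 nodes with a double edge at one end; the terminal node there is the unique long simple root (C_3), and {alpha_2, alpha_3, alpha_4, alpha_5, alpha_7, alpha_8, alpha_9} form a chain of 6 nodes with one extra node attached to the third node from one end (E_7). A semisimple Lie algebra decomposes uniquely as the direct sum of simple ideals, one per connected component of its Dynkin diagram, so g ≅ C_3 ⊕ E_7 (dimension 21 + 133 = 154).

C_3 (sp(6)) + E_7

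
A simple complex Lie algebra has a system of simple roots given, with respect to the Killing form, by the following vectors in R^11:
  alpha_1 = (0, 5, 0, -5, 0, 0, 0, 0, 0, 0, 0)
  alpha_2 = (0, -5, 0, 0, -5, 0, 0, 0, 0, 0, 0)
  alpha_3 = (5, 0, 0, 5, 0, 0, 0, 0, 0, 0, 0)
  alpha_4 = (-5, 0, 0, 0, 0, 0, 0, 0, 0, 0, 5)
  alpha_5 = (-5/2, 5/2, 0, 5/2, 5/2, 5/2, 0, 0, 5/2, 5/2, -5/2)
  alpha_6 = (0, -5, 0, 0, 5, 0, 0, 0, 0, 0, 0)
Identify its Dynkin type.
E6

Compute the Cartan integers a_ij = 2(alpha_i, alpha_j)/(alpha_j, alpha_j); the resulting 6x6 Cartan matrix is
[[2, -1, -1, 0, 0, -1], [-1, 2, 0, 0, -1, 0], [-1, 0, 2, -1, 0, 0], [0, 0, -1, 2, 0, 0], [0, -1, 0, 0, 2, 0], [-1, 0, 0, 0, 0, 2]].
All simple roots have the same length, so the diagram is simply laced. The associated Dynkin diagram is a chain of 5 nodes with one extra node attached to the third node from one end (E_6), so the type is E_6.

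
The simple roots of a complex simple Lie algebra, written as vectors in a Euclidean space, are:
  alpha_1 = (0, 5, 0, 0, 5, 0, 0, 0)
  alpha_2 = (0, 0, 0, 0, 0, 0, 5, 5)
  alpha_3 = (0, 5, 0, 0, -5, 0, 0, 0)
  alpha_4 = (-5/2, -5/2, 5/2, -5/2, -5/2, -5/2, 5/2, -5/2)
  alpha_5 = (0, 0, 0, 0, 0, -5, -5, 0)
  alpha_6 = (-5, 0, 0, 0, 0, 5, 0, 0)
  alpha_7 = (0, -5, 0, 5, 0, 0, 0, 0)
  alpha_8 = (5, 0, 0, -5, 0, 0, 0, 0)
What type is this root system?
Compute the Cartan integers a_ij = 2(alpha_i, alpha_j)/(alpha_j, alpha_j); the resulting 8x8 Cartan matrix is
[[2, 0, 0, -1, 0, 0, -1, 0], [0, 2, 0, 0, -1, 0, 0, 0], [0, 0, 2, 0, 0, 0, -1, 0], [-1, 0, 0, 2, 0, 0, 0, 0], [0, -1, 0, 0, 2, -1, 0, 0], [0, 0, 0, 0, -1, 2, 0, -1], [-1, 0, -1, 0, 0, 0, 2, -1], [0, 0, 0, 0, 0, -1, -1, 2]].
All simple roots have the same length, so the diagram is simply laced. The associated Dynkin diagram is a chain of 7 nodes with one extra node attached to the third node from one end (E_8), so the type is E_8.

type E_8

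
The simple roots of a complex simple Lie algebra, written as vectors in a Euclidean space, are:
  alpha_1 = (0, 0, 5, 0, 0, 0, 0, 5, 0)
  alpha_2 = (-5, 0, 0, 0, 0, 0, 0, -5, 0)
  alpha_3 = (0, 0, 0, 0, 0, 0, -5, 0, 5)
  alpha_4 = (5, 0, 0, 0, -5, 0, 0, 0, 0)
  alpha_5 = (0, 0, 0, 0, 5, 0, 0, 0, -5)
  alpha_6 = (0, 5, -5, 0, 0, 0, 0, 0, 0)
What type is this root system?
A6

Compute the Cartan integers a_ij = 2(alpha_i, alpha_j)/(alpha_j, alpha_j); the resulting 6x6 Cartan matrix is
[[2, -1, 0, 0, 0, -1], [-1, 2, 0, -1, 0, 0], [0, 0, 2, 0, -1, 0], [0, -1, 0, 2, -1, 0], [0, 0, -1, -1, 2, 0], [-1, 0, 0, 0, 0, 2]].
All simple roots have the same length, so the diagram is simply laced. The associated Dynkin diagram is a chain of 6 nodes with single edges (A_6), so the type is A_6 (the algebra sl(7)).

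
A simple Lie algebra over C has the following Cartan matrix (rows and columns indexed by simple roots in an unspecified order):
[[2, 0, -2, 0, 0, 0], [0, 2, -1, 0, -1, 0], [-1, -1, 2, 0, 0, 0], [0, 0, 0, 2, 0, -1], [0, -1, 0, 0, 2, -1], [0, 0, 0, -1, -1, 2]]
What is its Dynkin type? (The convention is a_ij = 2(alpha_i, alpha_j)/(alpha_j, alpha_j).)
The matrix has rank 6 with 2's on the diagonal. Reading the off-diagonal entries as Dynkin edges (a single edge where a_ij = a_ji = -1; a double or triple edge where a_ij * a_ji = 2 or 3), the diagram is a chain of 6 nodes with a double edge at one end; the terminal node there is the unique long simple root (C_6). One simple-root ordering that puts it in standard form is (alpha_4, alpha_6, alpha_5, alpha_2, alpha_3, alpha_1). So the algebra is type C_6, i.e. sp(12).

C6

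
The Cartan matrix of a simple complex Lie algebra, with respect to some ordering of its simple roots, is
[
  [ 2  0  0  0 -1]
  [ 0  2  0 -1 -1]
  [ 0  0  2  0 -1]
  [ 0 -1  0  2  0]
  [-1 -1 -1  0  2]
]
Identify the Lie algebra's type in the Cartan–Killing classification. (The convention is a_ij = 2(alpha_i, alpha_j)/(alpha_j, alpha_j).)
The matrix has rank 5 with 2's on the diagonal. Reading the off-diagonal entries as Dynkin edges (a single edge where a_ij = a_ji = -1; a double or triple edge where a_ij * a_ji = 2 or 3), the diagram is a chain of 3 nodes with a fork of two nodes at one end (D_5). One simple-root ordering that puts it in standard form is (alpha_4, alpha_2, alpha_5, alpha_1, alpha_3). So the algebra is type D_5, i.e. so(10).

D5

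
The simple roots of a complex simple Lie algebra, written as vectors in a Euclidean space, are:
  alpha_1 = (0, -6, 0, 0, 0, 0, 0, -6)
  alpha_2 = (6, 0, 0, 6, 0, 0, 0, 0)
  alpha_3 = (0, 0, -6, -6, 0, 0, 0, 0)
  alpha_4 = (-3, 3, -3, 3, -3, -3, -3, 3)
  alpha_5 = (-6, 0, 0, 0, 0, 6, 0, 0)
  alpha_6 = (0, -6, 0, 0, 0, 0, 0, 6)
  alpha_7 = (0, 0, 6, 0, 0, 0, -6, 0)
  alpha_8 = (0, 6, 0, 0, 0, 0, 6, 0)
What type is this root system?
E_8

Compute the Cartan integers a_ij = 2(alpha_i, alpha_j)/(alpha_j, alpha_j); the resulting 8x8 Cartan matrix is
[[2, 0, 0, -1, 0, 0, 0, -1], [0, 2, -1, 0, -1, 0, 0, 0], [0, -1, 2, 0, 0, 0, -1, 0], [-1, 0, 0, 2, 0, 0, 0, 0], [0, -1, 0, 0, 2, 0, 0, 0], [0, 0, 0, 0, 0, 2, 0, -1], [0, 0, -1, 0, 0, 0, 2, -1], [-1, 0, 0, 0, 0, -1, -1, 2]].
All simple roots have the same length, so the diagram is simply laced. The associated Dynkin diagram is a chain of 7 nodes with one extra node attached to the third node from one end (E_8), so the type is E_8.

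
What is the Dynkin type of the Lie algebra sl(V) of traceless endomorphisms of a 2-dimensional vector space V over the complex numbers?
This is sl(2), which has dimension 2^2 - 1 = 3 and rank 2 - 1 = 1 (a Cartan subalgebra is the diagonal traceless matrices). In the classification of classical Lie algebras, the special linear algebra sl(n+1) has type A_n; here n = 1, so the Dynkin diagram is a chain of 1 nodes with single edges (A_1). Hence the type is A_1.

A_1 (sl(2))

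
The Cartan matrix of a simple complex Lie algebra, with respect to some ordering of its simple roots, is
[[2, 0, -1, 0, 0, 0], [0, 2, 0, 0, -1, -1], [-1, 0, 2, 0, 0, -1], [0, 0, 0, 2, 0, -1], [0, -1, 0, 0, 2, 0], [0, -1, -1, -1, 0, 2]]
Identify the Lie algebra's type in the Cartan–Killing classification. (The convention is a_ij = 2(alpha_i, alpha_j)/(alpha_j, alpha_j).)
E_6

The matrix has rank 6 with 2's on the diagonal. Reading the off-diagonal entries as Dynkin edges (a single edge where a_ij = a_ji = -1; a double or triple edge where a_ij * a_ji = 2 or 3), the diagram is a chain of 5 nodes with one extra node attached to the third node from one end (E_6). One simple-root ordering that puts it in standard form is (alpha_1, alpha_4, alpha_3, alpha_6, alpha_2, alpha_5). So the algebra is type E_6.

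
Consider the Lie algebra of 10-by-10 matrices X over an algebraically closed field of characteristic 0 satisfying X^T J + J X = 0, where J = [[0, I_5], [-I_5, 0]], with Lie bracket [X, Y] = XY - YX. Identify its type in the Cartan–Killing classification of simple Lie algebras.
This is sp(10), which has dimension 10(10+1)/2 = 55 and rank 10/2 = 5. In the classification of classical Lie algebras, the symplectic algebra sp(2n) has type C_n; here n = 5, so the Dynkin diagram is a chain of 5 nodes with a double edge at one end; the terminal node there is the unique long simple root (C_5). Hence the type is C_5.

C5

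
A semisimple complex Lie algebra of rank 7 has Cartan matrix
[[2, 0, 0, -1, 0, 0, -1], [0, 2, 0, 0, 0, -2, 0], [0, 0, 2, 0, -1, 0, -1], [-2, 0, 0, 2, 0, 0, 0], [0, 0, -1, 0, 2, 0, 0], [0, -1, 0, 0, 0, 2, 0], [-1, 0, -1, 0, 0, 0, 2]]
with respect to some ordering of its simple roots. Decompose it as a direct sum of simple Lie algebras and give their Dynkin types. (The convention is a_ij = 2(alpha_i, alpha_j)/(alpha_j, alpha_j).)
The diagram associated to this matrix has two connected components: the simple roots {alpha_2, alpha_6} form a chain of 2 nodes with a double edge at one end; the terminal node there is the unique short simple root (B_2), and {alpha_1, alpha_3, alpha_4, alpha_5, alpha_7} form a chain of 5 nodes with a double edge at one end; the terminal node there is the unique long simple root (C_5). A semisimple Lie algebra decomposes uniquely as the direct sum of simple ideals, one per connected component of its Dynkin diagram, so g ≅ B_2 ⊕ C_5 (dimension 10 + 55 = 65).

B_2 ⊕ C_5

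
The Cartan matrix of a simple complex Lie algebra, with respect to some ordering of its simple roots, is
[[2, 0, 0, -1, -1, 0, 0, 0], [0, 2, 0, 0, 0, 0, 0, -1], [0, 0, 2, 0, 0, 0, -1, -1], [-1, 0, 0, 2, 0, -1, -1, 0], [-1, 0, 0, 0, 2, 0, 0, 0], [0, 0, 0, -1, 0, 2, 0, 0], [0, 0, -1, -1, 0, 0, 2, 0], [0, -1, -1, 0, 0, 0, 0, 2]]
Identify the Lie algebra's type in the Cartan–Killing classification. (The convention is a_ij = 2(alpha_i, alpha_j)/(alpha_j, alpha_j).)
The matrix has rank 8 with 2's on the diagonal. Reading the off-diagonal entries as Dynkin edges (a single edge where a_ij = a_ji = -1; a double or triple edge where a_ij * a_ji = 2 or 3), the diagram is a chain of 7 nodes with one extra node attached to the third node from one end (E_8). One simple-root ordering that puts it in standard form is (alpha_5, alpha_6, alpha_1, alpha_4, alpha_7, alpha_3, alpha_8, alpha_2). So the algebra is type E_8.

E8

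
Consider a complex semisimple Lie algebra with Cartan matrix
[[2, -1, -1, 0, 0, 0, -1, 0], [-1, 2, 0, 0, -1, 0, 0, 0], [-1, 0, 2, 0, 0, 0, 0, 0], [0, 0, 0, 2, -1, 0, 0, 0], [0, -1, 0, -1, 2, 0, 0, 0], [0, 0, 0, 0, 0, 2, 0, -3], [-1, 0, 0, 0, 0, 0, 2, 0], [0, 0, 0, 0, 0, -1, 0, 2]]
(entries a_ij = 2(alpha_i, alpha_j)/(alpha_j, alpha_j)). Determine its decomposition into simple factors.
D6 + G2

The diagram associated to this matrix has two connected components: the simple roots {alpha_1, alpha_2, alpha_3, alpha_4, alpha_5, alpha_7} form a chain of 4 nodes with a fork of two nodes at one end (D_6), and {alpha_6, alpha_8} form two nodes joined by a triple edge (G_2). A semisimple Lie algebra decomposes uniquely as the direct sum of simple ideals, one per connected component of its Dynkin diagram, so g ≅ D_6 ⊕ G_2 (dimension 66 + 14 = 80).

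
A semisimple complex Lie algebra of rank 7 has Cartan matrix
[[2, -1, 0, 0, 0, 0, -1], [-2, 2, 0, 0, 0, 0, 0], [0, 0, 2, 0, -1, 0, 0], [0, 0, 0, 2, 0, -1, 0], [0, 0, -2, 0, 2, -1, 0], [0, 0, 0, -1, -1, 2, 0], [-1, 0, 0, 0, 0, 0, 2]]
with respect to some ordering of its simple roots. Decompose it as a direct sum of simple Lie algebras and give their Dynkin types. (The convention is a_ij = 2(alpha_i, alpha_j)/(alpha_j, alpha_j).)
The diagram associated to this matrix has two connected components: the simple roots {alpha_3, alpha_4, alpha_5, alpha_6} form a chain of 4 nodes with a double edge at one end; the terminal node there is the unique short simple root (B_4), and {alpha_1, alpha_2, alpha_7} form a chain of 3 nodes with a double edge at one end; the terminal node there is the unique long simple root (C_3). A semisimple Lie algebra decomposes uniquely as the direct sum of simple ideals, one per connected component of its Dynkin diagram, so g ≅ B_4 ⊕ C_3 (dimension 36 + 21 = 57).

B4 + C3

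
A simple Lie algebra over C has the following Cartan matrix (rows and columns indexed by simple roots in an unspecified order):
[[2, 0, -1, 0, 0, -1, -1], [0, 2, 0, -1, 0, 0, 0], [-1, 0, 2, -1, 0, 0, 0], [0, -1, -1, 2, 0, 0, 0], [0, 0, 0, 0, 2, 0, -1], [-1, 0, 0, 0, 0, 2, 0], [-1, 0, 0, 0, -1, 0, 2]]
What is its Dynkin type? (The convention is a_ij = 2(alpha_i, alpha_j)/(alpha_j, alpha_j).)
type E_7

The matrix has rank 7 with 2's on the diagonal. Reading the off-diagonal entries as Dynkin edges (a single edge where a_ij = a_ji = -1; a double or triple edge where a_ij * a_ji = 2 or 3), the diagram is a chain of 6 nodes with one extra node attached to the third node from one end (E_7). One simple-root ordering that puts it in standard form is (alpha_5, alpha_6, alpha_7, alpha_1, alpha_3, alpha_4, alpha_2). So the algebra is type E_7.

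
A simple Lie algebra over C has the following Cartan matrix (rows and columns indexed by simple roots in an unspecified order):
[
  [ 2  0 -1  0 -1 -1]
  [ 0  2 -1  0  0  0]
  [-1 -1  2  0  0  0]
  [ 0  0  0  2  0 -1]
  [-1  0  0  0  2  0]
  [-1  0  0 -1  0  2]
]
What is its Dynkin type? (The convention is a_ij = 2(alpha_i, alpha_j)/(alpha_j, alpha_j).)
The matrix has rank 6 with 2's on the diagonal. Reading the off-diagonal entries as Dynkin edges (a single edge where a_ij = a_ji = -1; a double or triple edge where a_ij * a_ji = 2 or 3), the diagram is a chain of 5 nodes with one extra node attached to the third node from one end (E_6). One simple-root ordering that puts it in standard form is (alpha_4, alpha_5, alpha_6, alpha_1, alpha_3, alpha_2). So the algebra is type E_6.

type E_6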